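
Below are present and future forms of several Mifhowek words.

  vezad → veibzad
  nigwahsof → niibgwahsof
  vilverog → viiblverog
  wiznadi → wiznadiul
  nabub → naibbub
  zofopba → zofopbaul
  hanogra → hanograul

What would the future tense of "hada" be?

zofopba and vezad both have last vowel 'a' yet inflect differently (zofopbaul, veibzad), so the last vowel is not what conditions the rule; whether the stem ends in a vowel or a consonant is.
"hada" ends in a vowel. The stems ending in a vowel (wiznadi → wiznadiul, zofopba → zofopbaul, hanogra → hanograul) add -ul.
The other pattern: stems ending in a consonant insert -ib- after the first vowel.
So hada → hadaul.

hadaul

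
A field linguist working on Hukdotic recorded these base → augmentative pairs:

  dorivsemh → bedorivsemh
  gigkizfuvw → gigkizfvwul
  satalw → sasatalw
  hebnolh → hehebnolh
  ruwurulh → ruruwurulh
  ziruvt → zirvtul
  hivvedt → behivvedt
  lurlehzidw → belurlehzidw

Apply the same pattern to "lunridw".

belunridw

satalw and gigkizfuvw both end in -w yet inflect differently (sasatalw, gigkizfvwul), so the final letter is not what conditions the rule; the second-to-last letter is.
"lunridw" has second-to-last letter 'd'. The stems whose second-to-last letter is 'd' (lurlehzidw → belurlehzidw, hivvedt → behivvedt) add the prefix be-.
So lunridw → belunridw.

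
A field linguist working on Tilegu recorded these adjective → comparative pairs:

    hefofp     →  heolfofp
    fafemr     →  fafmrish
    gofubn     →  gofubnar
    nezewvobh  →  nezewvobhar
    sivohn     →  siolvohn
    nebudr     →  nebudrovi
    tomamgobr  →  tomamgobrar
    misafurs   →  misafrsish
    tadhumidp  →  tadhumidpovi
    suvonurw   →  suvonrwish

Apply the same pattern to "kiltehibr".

kiltehibrar

"kiltehibr" has second-to-last letter 'b'. The stems whose second-to-last letter is 'b' (tomamgobr → tomamgobrar, gofubn → gofubnar, nezewvobh → nezewvobhar) add -ar.
So kiltehibr → kiltehibrar.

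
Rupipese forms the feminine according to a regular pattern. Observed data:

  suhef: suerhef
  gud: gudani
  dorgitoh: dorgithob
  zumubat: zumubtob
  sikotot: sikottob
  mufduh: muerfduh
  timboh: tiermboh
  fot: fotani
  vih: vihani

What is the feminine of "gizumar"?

gizumrob

vih and timboh both end in -h yet inflect differently (vihani, tiermboh), so the final letter is not what conditions the rule; the number of vowels is.
"gizumar" has 3 vowels. The stems with 3 vowels (dorgitoh → dorgithob, sikotot → sikottob, zumubat → zumubtob) delete the last vowel and add -ob.
The other patterns: stems with 1 vowel add -ani; stems with 2 vowels insert -er- after the first vowel.
So gizumar → gizumrob.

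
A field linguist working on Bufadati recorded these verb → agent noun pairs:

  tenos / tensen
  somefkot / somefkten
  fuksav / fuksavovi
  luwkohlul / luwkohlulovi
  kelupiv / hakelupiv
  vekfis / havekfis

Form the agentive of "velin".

"velin" has last vowel 'i'. The stems whose last vowel is 'i' (kelupiv → hakelupiv, vekfis → havekfis) add the prefix ha-.
So velin → havelin.

havelin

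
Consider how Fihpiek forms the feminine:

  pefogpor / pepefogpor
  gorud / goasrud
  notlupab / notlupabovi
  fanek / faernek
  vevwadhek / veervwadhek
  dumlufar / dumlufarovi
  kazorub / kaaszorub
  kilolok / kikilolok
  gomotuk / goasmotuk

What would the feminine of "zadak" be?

zadakovi

fanek and gomotuk both end in -k yet inflect differently (faernek, goasmotuk), so the final letter is not what conditions the rule; the last vowel is.
"zadak" has last vowel 'a'. The stems whose last vowel is 'a' (notlupab → notlupabovi, dumlufar → dumlufarovi) add -ovi.
The other patterns: stems whose last vowel is 'e' insert -er- after the first vowel; stems whose last vowel is 'u' insert -as- after the first vowel; stems whose last vowel is 'o' repeat the first consonant+vowel as a prefix.
So zadak → zadakovi.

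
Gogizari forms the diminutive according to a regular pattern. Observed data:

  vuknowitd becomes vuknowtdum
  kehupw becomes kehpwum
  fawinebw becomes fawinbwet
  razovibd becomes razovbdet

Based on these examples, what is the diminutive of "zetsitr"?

kehupw and fawinebw both end in -w yet inflect differently (kehpwum, fawinbwet), so the final letter is not what conditions the rule; the second-to-last letter is.
"zetsitr" has second-to-last letter 't'. The one such stem in the data (vuknowitd → vuknowtdum) deletes the last vowel and adds -um (as does kehupw), so the same rule applies.
The other pattern: stems whose second-to-last letter is 'b' delete the last vowel and add -et.
So zetsitr → zetstrum.

zetstrum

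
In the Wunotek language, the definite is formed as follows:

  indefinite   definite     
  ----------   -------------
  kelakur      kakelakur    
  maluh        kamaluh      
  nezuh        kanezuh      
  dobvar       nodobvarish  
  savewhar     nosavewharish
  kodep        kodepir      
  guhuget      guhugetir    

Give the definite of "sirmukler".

kelakur and dobvar both end in -r yet inflect differently (kakelakur, nodobvarish), so the final letter is not what conditions the rule; the last vowel is.
"sirmukler" has last vowel 'e'. The stems whose last vowel is 'e' (kodep → kodepir, guhuget → guhugetir) add -ir.
So sirmukler → sirmuklerir.

sirmuklerir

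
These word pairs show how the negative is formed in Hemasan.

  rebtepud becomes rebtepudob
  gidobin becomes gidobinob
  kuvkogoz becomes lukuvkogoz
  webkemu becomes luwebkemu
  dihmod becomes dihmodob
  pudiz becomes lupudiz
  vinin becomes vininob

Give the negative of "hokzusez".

luhokzusez

rebtepud and webkemu both have last vowel 'u' yet inflect differently (rebtepudob, luwebkemu), so the last vowel is not what conditions the rule; the final letter is.
"hokzusez" ends in -z. The stems ending in -z (kuvkogoz → lukuvkogoz, pudiz → lupudiz) add the prefix lu-.
So hokzusez → luhokzusez.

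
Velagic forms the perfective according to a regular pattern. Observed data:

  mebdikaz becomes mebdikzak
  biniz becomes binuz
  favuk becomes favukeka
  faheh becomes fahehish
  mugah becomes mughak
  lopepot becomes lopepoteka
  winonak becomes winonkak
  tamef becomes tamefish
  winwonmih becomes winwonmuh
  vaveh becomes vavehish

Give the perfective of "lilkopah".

"lilkopah" has last vowel 'a'. The stems whose last vowel is 'a' (mebdikaz → mebdikzak, winonak → winonkak, mugah → mughak) delete the last vowel and add -ak.
So lilkopah → lilkophak.

lilkophak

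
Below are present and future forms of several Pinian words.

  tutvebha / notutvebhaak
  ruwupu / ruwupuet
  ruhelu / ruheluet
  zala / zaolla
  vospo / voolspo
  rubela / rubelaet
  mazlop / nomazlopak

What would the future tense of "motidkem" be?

tutvebha and rubela both end in -a yet inflect differently (notutvebhaak, rubelaet), so the final letter is not what conditions the rule; the first letter is.
"motidkem" begins with m-. The one such stem in the data (mazlop → nomazlopak) adds no- … -ak around the stem, so the same rule applies.
The other patterns: stems beginning with r- add -et; stems beginning with v- or z- insert -ol- after the first vowel.
So motidkem → nomotidkemak.

nomotidkemak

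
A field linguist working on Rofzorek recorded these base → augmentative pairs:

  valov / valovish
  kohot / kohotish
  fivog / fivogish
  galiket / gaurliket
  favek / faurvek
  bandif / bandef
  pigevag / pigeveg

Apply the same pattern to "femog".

kohot and galiket both end in -t yet inflect differently (kohotish, gaurliket), so the final letter is not what conditions the rule; the last vowel is.
"femog" has last vowel 'o'. The stems whose last vowel is 'o' (valov → valovish, kohot → kohotish, fivog → fivogish) add -ish.
So femog → femogish.

femogish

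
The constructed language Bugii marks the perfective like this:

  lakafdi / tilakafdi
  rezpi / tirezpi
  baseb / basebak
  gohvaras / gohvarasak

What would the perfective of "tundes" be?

tundesak

"tundes" ends in a consonant. The stems ending in a consonant (baseb → basebak, gohvaras → gohvarasak) add -ak.
So tundes → tundesak.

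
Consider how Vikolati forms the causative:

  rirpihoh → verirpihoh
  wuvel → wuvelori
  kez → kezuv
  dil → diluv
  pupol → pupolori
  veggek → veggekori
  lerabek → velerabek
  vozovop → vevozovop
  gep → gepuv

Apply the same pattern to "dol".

doluv

dil and pupol both end in -l yet inflect differently (diluv, pupolori), so the final letter is not what conditions the rule; the number of vowels is.
"dol" has 1 vowel. The stems with 1 vowel (kez → kezuv, dil → diluv, gep → gepuv) add -uv.
So dol → doluv.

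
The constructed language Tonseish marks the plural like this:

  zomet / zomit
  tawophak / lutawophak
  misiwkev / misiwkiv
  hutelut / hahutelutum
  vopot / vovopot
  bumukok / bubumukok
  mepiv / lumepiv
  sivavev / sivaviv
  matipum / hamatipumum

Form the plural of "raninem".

mepiv and misiwkev both end in -v yet inflect differently (lumepiv, misiwkiv), so the final letter is not what conditions the rule; the last vowel is.
"raninem" has last vowel 'e'. The stems whose last vowel is 'e' (zomet → zomit, misiwkev → misiwkiv, sivavev → sivaviv) change the last vowel to 'i'.
So raninem → raninim.

raninim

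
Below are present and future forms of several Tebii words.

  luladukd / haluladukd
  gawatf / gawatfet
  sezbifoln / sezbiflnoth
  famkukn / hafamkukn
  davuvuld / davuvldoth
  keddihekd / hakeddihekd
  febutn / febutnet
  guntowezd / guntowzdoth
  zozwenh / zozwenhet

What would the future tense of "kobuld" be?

"kobuld" has second-to-last letter 'l'. The stems whose second-to-last letter is 'l' (sezbifoln → sezbiflnoth, davuvuld → davuvldoth) delete the last vowel and add -oth.
The other patterns: stems whose second-to-last letter is 'n' or 't' add -et; stems whose second-to-last letter is 'k' add the prefix ha-.
So kobuld → kobldoth.

kobldoth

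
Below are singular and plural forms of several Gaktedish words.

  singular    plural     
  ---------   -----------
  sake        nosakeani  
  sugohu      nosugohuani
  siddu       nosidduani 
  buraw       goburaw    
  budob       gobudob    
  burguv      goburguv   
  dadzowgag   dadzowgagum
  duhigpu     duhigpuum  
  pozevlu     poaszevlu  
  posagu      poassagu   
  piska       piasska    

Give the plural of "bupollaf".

sugohu and duhigpu both end in -u yet inflect differently (nosugohuani, duhigpuum), so the final letter is not what conditions the rule; the first letter is.
"bupollaf" begins with b-. The stems beginning with b- (buraw → goburaw, budob → gobudob, burguv → goburguv) add the prefix go-.
The other patterns: stems beginning with s- add no- … -ani around the stem; stems beginning with d- add -um; stems beginning with p- insert -as- after the first vowel.
So bupollaf → gobupollaf.

gobupollaf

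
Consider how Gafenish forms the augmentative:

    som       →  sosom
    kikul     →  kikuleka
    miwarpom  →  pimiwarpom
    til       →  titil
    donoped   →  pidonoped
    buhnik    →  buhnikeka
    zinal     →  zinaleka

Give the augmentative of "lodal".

til and kikul both end in -l yet inflect differently (titil, kikuleka), so the final letter is not what conditions the rule; the number of vowels is.
"lodal" has 2 vowels. The stems with 2 vowels (kikul → kikuleka, buhnik → buhnikeka, zinal → zinaleka) add -eka.
The other patterns: stems with 1 vowel repeat the first consonant+vowel as a prefix; stems with 3 vowels add the prefix pi-.
So lodal → lodaleka.

lodaleka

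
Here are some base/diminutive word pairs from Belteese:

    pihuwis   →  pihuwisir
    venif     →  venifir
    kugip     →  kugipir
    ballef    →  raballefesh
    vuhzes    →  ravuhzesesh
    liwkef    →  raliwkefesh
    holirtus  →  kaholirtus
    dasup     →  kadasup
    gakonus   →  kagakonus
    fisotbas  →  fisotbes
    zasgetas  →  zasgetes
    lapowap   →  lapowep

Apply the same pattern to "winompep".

venif and ballef both end in -f yet inflect differently (venifir, raballefesh), so the final letter is not what conditions the rule; the last vowel is.
"winompep" has last vowel 'e'. The stems whose last vowel is 'e' (ballef → raballefesh, vuhzes → ravuhzesesh, liwkef → raliwkefesh) add ra- … -esh around the stem.
The other patterns: stems whose last vowel is 'i' add -ir; stems whose last vowel is 'u' add the prefix ka-; stems whose last vowel is 'a' change the last vowel to 'e'.
So winompep → rawinompepesh.

rawinompepesh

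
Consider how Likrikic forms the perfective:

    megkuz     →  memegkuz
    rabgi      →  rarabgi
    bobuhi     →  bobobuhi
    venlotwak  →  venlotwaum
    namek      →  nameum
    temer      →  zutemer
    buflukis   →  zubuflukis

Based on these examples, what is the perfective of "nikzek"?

nikzeum

"nikzek" ends in -k. The stems ending in -k (venlotwak → venlotwaum, namek → nameum) drop the final letter and add -um.
So nikzek → nikzeum.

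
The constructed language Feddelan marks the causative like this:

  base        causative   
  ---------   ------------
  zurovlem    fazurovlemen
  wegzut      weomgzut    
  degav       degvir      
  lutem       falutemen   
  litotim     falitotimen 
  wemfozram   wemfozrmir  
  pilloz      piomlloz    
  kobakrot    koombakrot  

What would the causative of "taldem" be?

zurovlem and wemfozram both end in -m yet inflect differently (fazurovlemen, wemfozrmir), so the final letter is not what conditions the rule; the last vowel is.
"taldem" has last vowel 'e'. The stems whose last vowel is 'e' (zurovlem → fazurovlemen, lutem → falutemen) add fa- … -en around the stem.
The other patterns: stems whose last vowel is 'o' or 'u' insert -om- after the first vowel; stems whose last vowel is 'a' delete the last vowel and add -ir.
So taldem → fataldemen.

fataldemen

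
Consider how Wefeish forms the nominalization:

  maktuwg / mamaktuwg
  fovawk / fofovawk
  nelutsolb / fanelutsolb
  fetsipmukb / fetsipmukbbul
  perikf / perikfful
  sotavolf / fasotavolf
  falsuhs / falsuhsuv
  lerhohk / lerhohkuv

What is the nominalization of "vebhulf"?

fovawk and lerhohk both end in -k yet inflect differently (fofovawk, lerhohkuv), so the final letter is not what conditions the rule; the second-to-last letter is.
"vebhulf" has second-to-last letter 'l'. The stems whose second-to-last letter is 'l' (sotavolf → fasotavolf, nelutsolb → fanelutsolb) add the prefix fa-.
So vebhulf → favebhulf.

favebhulf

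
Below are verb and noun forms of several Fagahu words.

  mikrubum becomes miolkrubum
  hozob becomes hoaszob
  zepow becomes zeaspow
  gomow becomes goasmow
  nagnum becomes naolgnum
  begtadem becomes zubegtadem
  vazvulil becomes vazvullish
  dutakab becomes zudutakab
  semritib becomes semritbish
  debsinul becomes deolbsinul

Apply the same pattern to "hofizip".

hofizpish

vazvulil and debsinul both end in -l yet inflect differently (vazvullish, deolbsinul), so the final letter is not what conditions the rule; the last vowel is.
"hofizip" has last vowel 'i'. The stems whose last vowel is 'i' (semritib → semritbish, vazvulil → vazvullish) delete the last vowel and add -ish.
So hofizip → hofizpish.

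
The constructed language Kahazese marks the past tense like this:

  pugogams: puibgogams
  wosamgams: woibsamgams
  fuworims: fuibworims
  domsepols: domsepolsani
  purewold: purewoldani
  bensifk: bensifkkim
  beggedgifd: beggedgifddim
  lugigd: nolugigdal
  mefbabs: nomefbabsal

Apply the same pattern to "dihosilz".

dihosilzani

pugogams and domsepols both end in -s yet inflect differently (puibgogams, domsepolsani), so the final letter is not what conditions the rule; the second-to-last letter is.
"dihosilz" has second-to-last letter 'l'. The stems whose second-to-last letter is 'l' (domsepols → domsepolsani, purewold → purewoldani) add -ani.
So dihosilz → dihosilzani.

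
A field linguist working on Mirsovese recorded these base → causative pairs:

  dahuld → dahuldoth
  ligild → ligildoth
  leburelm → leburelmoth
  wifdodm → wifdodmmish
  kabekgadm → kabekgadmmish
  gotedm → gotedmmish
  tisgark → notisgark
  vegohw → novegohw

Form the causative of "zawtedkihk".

nozawtedkihk

leburelm and wifdodm both end in -m yet inflect differently (leburelmoth, wifdodmmish), so the final letter is not what conditions the rule; the second-to-last letter is.
"zawtedkihk" has second-to-last letter 'h'. The one such stem in the data (vegohw → novegohw) adds the prefix no-, so the same rule applies.
The other patterns: stems whose second-to-last letter is 'l' add -oth; stems whose second-to-last letter is 'd' double the final consonant and add -ish.
So zawtedkihk → nozawtedkihk.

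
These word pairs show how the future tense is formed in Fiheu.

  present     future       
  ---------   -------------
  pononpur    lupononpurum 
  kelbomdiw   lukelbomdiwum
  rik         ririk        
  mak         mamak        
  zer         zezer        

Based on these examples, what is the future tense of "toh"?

totoh

pononpur and zer both end in -r yet inflect differently (lupononpurum, zezer), so the final letter is not what conditions the rule; the number of vowels is.
"toh" has 1 vowel. The stems with 1 vowel (rik → ririk, mak → mamak, zer → zezer) repeat the first consonant+vowel as a prefix.
The other pattern: stems with 3 vowels add lu- … -um around the stem.
So toh → totoh.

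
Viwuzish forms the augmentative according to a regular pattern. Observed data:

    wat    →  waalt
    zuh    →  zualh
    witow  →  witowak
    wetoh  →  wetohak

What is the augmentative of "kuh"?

kualh

"kuh" has 1 vowel. The stems with 1 vowel (wat → waalt, zuh → zualh) insert -al- after the first vowel.
The other pattern: stems with 2 vowels add -ak.
So kuh → kualh.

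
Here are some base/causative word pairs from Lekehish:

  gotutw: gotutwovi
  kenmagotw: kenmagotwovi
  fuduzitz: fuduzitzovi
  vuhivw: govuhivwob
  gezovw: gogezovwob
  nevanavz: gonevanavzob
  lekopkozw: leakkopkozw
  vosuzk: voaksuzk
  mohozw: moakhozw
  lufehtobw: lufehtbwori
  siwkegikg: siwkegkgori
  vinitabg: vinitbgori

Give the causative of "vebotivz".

gotutw and vuhivw both end in -w yet inflect differently (gotutwovi, govuhivwob), so the final letter is not what conditions the rule; the second-to-last letter is.
"vebotivz" has second-to-last letter 'v'. The stems whose second-to-last letter is 'v' (vuhivw → govuhivwob, gezovw → gogezovwob, nevanavz → gonevanavzob) add go- … -ob around the stem.
The other patterns: stems whose second-to-last letter is 't' add -ovi; stems whose second-to-last letter is 'z' insert -ak- after the first vowel; stems whose second-to-last letter is 'b' or 'k' delete the last vowel and add -ori.
So vebotivz → govebotivzob.

govebotivzob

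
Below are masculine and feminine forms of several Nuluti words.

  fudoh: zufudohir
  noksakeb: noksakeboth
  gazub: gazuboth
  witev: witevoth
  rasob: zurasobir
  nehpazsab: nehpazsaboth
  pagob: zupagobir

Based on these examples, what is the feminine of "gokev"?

pagob and noksakeb both end in -b yet inflect differently (zupagobir, noksakeboth), so the final letter is not what conditions the rule; the last vowel is.
"gokev" has last vowel 'e'. The stems whose last vowel is 'e' (witev → witevoth, noksakeb → noksakeboth) add -oth.
The other pattern: stems whose last vowel is 'o' add zu- … -ir around the stem.
So gokev → gokevoth.

gokevoth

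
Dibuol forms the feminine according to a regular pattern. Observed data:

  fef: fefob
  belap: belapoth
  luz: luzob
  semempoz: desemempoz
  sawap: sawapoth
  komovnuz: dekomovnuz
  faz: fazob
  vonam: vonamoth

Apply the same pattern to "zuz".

zuzob

faz and komovnuz both end in -z yet inflect differently (fazob, dekomovnuz), so the final letter is not what conditions the rule; the number of vowels is.
"zuz" has 1 vowel. The stems with 1 vowel (faz → fazob, luz → luzob, fef → fefob) add -ob.
So zuz → zuzob.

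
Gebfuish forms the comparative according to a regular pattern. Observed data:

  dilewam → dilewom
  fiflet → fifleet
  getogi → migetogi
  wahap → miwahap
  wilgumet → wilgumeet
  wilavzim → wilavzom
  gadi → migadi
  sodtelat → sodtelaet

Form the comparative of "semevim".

dilewam and sodtelat both have last vowel 'a' yet inflect differently (dilewom, sodtelaet), so the last vowel is not what conditions the rule; the final letter is.
"semevim" ends in -m. The stems ending in -m (wilavzim → wilavzom, dilewam → dilewom) change the last vowel to 'o'.
So semevim → semevom.

semevom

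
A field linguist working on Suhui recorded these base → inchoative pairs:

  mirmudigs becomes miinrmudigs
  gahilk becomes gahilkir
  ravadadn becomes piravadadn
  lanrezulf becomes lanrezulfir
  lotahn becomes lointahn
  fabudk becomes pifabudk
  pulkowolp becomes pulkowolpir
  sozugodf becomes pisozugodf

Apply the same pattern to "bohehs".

boinhehs

"bohehs" has second-to-last letter 'h'. The one such stem in the data (lotahn → lointahn) inserts -in- after the first vowel (as does mirmudigs), so the same rule applies.
The other patterns: stems whose second-to-last letter is 'l' add -ir; stems whose second-to-last letter is 'd' add the prefix pi-.
So bohehs → boinhehs.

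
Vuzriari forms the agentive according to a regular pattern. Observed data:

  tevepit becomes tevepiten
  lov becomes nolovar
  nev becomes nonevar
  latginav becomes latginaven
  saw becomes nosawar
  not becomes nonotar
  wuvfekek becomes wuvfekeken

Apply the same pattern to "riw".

latginav and nev both end in -v yet inflect differently (latginaven, nonevar), so the final letter is not what conditions the rule; the number of vowels is.
"riw" has 1 vowel. The stems with 1 vowel (nev → nonevar, lov → nolovar, saw → nosawar) add no- … -ar around the stem.
The other pattern: stems with 3 vowels add -en.
So riw → noriwar.

noriwar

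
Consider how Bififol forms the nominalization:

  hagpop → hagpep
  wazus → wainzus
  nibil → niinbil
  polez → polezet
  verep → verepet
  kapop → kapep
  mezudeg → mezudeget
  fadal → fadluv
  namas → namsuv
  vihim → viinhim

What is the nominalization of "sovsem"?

fadal and nibil both end in -l yet inflect differently (fadluv, niinbil), so the final letter is not what conditions the rule; the last vowel is.
"sovsem" has last vowel 'e'. The stems whose last vowel is 'e' (mezudeg → mezudeget, polez → polezet, verep → verepet) add -et.
The other patterns: stems whose last vowel is 'a' delete the last vowel and add -uv; stems whose last vowel is 'i' or 'u' insert -in- after the first vowel; stems whose last vowel is 'o' change the last vowel to 'e'.
So sovsem → sovsemet.

sovsemet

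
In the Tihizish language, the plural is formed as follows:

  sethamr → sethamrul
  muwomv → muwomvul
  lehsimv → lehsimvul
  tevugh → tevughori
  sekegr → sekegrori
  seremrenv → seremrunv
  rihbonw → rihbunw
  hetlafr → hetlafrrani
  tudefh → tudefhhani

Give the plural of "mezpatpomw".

mezpatpomwul

sethamr and sekegr both end in -r yet inflect differently (sethamrul, sekegrori), so the final letter is not what conditions the rule; the second-to-last letter is.
"mezpatpomw" has second-to-last letter 'm'. The stems whose second-to-last letter is 'm' (sethamr → sethamrul, muwomv → muwomvul, lehsimv → lehsimvul) add -ul.
So mezpatpomw → mezpatpomwul.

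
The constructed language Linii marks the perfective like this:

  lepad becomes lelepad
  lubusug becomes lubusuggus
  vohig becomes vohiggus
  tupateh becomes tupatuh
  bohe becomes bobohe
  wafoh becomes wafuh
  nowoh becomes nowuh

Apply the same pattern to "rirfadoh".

rirfaduh

tupateh and bohe both have last vowel 'e' yet inflect differently (tupatuh, bobohe), so the last vowel is not what conditions the rule; the final letter is.
"rirfadoh" ends in -h. The stems ending in -h (tupateh → tupatuh, nowoh → nowuh, wafoh → wafuh) change the last vowel to 'u'.
So rirfadoh → rirfaduh.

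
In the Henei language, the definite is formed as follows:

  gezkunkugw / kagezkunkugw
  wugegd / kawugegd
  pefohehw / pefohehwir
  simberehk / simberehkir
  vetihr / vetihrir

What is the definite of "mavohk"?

pefohehw and gezkunkugw both end in -w yet inflect differently (pefohehwir, kagezkunkugw), so the final letter is not what conditions the rule; the second-to-last letter is.
"mavohk" has second-to-last letter 'h'. The stems whose second-to-last letter is 'h' (vetihr → vetihrir, simberehk → simberehkir, pefohehw → pefohehwir) add -ir.
So mavohk → mavohkir.

mavohkir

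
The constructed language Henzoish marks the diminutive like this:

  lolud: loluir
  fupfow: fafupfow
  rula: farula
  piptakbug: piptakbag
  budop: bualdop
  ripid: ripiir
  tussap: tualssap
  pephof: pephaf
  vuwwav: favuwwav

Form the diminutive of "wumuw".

fawumuw

piptakbug and lolud both have last vowel 'u' yet inflect differently (piptakbag, loluir), so the last vowel is not what conditions the rule; the final letter is.
"wumuw" ends in -w. The one such stem in the data (fupfow → fafupfow) adds the prefix fa-, so the same rule applies.
So wumuw → fawumuw.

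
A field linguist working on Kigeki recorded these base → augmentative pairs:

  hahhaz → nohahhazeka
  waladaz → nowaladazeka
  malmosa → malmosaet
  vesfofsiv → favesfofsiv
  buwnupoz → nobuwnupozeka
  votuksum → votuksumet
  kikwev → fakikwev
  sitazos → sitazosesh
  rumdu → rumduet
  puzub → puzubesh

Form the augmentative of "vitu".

"vitu" ends in -u. The one such stem in the data (rumdu → rumduet) adds -et, so the same rule applies.
The other patterns: stems ending in -b or -s add -esh; stems ending in -z add no- … -eka around the stem; stems ending in -v add the prefix fa-.
So vitu → vituet.

vituet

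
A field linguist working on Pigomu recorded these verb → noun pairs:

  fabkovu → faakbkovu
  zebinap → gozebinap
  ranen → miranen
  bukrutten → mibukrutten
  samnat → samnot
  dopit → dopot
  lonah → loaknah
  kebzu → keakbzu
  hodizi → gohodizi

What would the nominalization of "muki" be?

gomuki

"muki" ends in -i. The one such stem in the data (hodizi → gohodizi) adds the prefix go-, so the same rule applies.
So muki → gomuki.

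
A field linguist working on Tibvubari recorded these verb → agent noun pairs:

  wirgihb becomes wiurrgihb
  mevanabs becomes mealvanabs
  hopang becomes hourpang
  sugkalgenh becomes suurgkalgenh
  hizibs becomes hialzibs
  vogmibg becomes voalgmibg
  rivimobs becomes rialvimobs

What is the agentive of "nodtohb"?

vogmibg and hopang both end in -g yet inflect differently (voalgmibg, hourpang), so the final letter is not what conditions the rule; the second-to-last letter is.
"nodtohb" has second-to-last letter 'h'. The one such stem in the data (wirgihb → wiurrgihb) inserts -ur- after the first vowel (as do hopang, sugkalgenh), so the same rule applies.
So nodtohb → nourdtohb.

nourdtohb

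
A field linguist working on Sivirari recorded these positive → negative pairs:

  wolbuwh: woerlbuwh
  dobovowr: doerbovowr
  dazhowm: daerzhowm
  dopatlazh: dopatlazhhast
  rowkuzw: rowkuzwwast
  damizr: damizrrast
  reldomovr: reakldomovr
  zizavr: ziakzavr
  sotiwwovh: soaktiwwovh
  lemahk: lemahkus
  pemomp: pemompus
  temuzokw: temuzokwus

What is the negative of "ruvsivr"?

ruakvsivr

wolbuwh and dopatlazh both end in -h yet inflect differently (woerlbuwh, dopatlazhhast), so the final letter is not what conditions the rule; the second-to-last letter is.
"ruvsivr" has second-to-last letter 'v'. The stems whose second-to-last letter is 'v' (reldomovr → reakldomovr, zizavr → ziakzavr, sotiwwovh → soaktiwwovh) insert -ak- after the first vowel.
So ruvsivr → ruakvsivr.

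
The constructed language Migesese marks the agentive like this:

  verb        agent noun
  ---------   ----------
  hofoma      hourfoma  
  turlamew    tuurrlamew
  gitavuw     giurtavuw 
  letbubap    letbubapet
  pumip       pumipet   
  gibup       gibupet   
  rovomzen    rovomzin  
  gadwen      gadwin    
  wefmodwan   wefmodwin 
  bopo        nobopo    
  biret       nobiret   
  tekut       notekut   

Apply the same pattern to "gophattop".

gophattopet

"gophattop" ends in -p. The stems ending in -p (letbubap → letbubapet, pumip → pumipet, gibup → gibupet) add -et.
So gophattop → gophattopet.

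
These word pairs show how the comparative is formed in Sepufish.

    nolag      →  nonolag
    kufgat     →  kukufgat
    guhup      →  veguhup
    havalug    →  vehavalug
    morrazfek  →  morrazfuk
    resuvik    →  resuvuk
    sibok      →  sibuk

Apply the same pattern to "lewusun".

velewusun

nolag and havalug both end in -g yet inflect differently (nonolag, vehavalug), so the final letter is not what conditions the rule; the last vowel is.
"lewusun" has last vowel 'u'. The stems whose last vowel is 'u' (guhup → veguhup, havalug → vehavalug) add the prefix ve-.
The other patterns: stems whose last vowel is 'a' repeat the first consonant+vowel as a prefix; stems whose last vowel is 'e', 'i' or 'o' change the last vowel to 'u'.
So lewusun → velewusun.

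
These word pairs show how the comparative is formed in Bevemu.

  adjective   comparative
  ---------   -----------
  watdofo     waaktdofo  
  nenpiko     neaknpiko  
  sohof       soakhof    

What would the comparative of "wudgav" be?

wuakdgav

Every pair shown (watdofo → waaktdofo, nenpiko → neaknpiko, sohof → soakhof) follows the same rule: insert -ak- after the first vowel.
So wudgav → wuakdgav.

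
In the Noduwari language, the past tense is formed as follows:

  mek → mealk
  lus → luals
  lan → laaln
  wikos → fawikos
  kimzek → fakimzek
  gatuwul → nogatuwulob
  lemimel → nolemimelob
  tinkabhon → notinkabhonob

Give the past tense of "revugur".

lus and wikos both end in -s yet inflect differently (luals, fawikos), so the final letter is not what conditions the rule; the number of vowels is.
"revugur" has 3 vowels. The stems with 3 vowels (gatuwul → nogatuwulob, lemimel → nolemimelob, tinkabhon → notinkabhonob) add no- … -ob around the stem.
The other patterns: stems with 1 vowel insert -al- after the first vowel; stems with 2 vowels add the prefix fa-.
So revugur → norevugurob.

norevugurob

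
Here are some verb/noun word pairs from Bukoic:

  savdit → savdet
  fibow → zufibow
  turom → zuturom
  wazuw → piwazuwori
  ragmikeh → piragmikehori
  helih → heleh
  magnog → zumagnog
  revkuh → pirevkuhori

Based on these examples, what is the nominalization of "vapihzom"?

wazuw and fibow both end in -w yet inflect differently (piwazuwori, zufibow), so the final letter is not what conditions the rule; the last vowel is.
"vapihzom" has last vowel 'o'. The stems whose last vowel is 'o' (magnog → zumagnog, fibow → zufibow, turom → zuturom) add the prefix zu-.
So vapihzom → zuvapihzom.

zuvapihzom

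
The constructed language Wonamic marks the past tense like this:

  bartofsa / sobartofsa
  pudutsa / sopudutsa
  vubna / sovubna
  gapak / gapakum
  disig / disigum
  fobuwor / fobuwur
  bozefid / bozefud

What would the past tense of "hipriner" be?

"hipriner" ends in -r. The one such stem in the data (fobuwor → fobuwur) changes the last vowel to 'u' (as does bozefid), so the same rule applies.
The other patterns: stems ending in -a add the prefix so-; stems ending in -g or -k add -um.
So hipriner → hiprinur.

hiprinur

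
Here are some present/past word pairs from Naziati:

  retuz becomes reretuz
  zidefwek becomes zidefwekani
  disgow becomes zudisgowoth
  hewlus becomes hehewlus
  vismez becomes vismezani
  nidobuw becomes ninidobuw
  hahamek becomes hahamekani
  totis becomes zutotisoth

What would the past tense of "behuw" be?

vismez and retuz both end in -z yet inflect differently (vismezani, reretuz), so the final letter is not what conditions the rule; the last vowel is.
"behuw" has last vowel 'u'. The stems whose last vowel is 'u' (nidobuw → ninidobuw, hewlus → hehewlus, retuz → reretuz) repeat the first consonant+vowel as a prefix.
The other patterns: stems whose last vowel is 'e' add -ani; stems whose last vowel is 'i' or 'o' add zu- … -oth around the stem.
So behuw → bebehuw.

bebehuw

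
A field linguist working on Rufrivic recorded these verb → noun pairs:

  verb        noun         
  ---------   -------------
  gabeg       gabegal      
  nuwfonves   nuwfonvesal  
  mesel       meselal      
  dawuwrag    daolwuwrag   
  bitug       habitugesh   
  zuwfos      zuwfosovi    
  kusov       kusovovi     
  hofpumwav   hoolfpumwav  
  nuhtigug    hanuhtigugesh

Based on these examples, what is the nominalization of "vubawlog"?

kusov and hofpumwav both end in -v yet inflect differently (kusovovi, hoolfpumwav), so the final letter is not what conditions the rule; the last vowel is.
"vubawlog" has last vowel 'o'. The stems whose last vowel is 'o' (zuwfos → zuwfosovi, kusov → kusovovi) add -ovi.
So vubawlog → vubawlogovi.

vubawlogovi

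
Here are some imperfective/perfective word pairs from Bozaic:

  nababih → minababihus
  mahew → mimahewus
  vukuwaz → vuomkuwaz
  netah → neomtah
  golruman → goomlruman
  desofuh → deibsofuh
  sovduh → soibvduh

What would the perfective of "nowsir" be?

nababih and netah both end in -h yet inflect differently (minababihus, neomtah), so the final letter is not what conditions the rule; the last vowel is.
"nowsir" has last vowel 'i'. The one such stem in the data (nababih → minababihus) adds mi- … -us around the stem, so the same rule applies.
The other patterns: stems whose last vowel is 'a' insert -om- after the first vowel; stems whose last vowel is 'u' insert -ib- after the first vowel.
So nowsir → minowsirus.

minowsirus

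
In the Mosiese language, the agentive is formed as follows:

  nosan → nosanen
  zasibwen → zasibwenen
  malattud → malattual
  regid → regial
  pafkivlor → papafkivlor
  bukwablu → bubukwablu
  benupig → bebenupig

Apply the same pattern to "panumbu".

papanumbu

malattud and bukwablu both have last vowel 'u' yet inflect differently (malattual, bubukwablu), so the last vowel is not what conditions the rule; the final letter is.
"panumbu" ends in -u. The one such stem in the data (bukwablu → bubukwablu) repeats the first consonant+vowel as a prefix (as do pafkivlor, benupig), so the same rule applies.
So panumbu → papanumbu.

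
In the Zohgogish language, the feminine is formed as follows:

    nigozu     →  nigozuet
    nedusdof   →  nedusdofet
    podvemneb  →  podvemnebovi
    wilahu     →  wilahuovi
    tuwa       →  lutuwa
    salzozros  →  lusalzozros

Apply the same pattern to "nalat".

nigozu and wilahu both end in -u yet inflect differently (nigozuet, wilahuovi), so the final letter is not what conditions the rule; the first letter is.
"nalat" begins with n-. The stems beginning with n- (nigozu → nigozuet, nedusdof → nedusdofet) add -et.
The other patterns: stems beginning with p- or w- add -ovi; stems beginning with s- or t- add the prefix lu-.
So nalat → nalatet.

nalatet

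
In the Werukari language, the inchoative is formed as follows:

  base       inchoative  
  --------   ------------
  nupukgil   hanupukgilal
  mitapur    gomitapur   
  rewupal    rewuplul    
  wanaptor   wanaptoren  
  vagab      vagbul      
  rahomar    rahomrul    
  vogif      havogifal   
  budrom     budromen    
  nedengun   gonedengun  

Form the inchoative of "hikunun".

rewupal and nupukgil both end in -l yet inflect differently (rewuplul, hanupukgilal), so the final letter is not what conditions the rule; the last vowel is.
"hikunun" has last vowel 'u'. The stems whose last vowel is 'u' (mitapur → gomitapur, nedengun → gonedengun) add the prefix go-.
The other patterns: stems whose last vowel is 'a' delete the last vowel and add -ul; stems whose last vowel is 'i' add ha- … -al around the stem; stems whose last vowel is 'o' add -en.
So hikunun → gohikunun.

gohikunun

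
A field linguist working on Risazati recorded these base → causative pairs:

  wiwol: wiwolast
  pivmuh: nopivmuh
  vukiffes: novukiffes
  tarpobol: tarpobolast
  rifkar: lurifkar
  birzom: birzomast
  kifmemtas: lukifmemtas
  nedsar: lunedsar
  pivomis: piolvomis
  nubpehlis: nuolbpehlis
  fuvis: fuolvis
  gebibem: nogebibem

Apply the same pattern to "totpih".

tooltpih

"totpih" has last vowel 'i'. The stems whose last vowel is 'i' (pivomis → piolvomis, fuvis → fuolvis, nubpehlis → nuolbpehlis) insert -ol- after the first vowel.
The other patterns: stems whose last vowel is 'o' add -ast; stems whose last vowel is 'a' add the prefix lu-; stems whose last vowel is 'e' or 'u' add the prefix no-.
So totpih → tooltpih.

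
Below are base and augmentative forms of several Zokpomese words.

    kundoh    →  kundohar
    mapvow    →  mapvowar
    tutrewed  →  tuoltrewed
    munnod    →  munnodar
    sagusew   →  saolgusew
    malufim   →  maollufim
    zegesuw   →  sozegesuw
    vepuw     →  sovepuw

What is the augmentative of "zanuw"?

vepuw and mapvow both end in -w yet inflect differently (sovepuw, mapvowar), so the final letter is not what conditions the rule; the last vowel is.
"zanuw" has last vowel 'u'. The stems whose last vowel is 'u' (vepuw → sovepuw, zegesuw → sozegesuw) add the prefix so-.
So zanuw → sozanuw.

sozanuw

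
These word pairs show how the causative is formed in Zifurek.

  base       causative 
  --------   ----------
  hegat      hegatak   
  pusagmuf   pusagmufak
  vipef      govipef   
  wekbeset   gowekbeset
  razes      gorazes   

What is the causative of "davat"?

davatak

"davat" has last vowel 'a'. The one such stem in the data (hegat → hegatak) adds -ak, so the same rule applies.
The other pattern: stems whose last vowel is 'e' add the prefix go-.
So davat → davatak.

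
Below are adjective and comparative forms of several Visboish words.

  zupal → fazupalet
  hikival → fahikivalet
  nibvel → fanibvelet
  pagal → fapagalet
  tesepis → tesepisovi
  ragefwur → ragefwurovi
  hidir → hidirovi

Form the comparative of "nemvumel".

fanemvumelet

hikival and hidir both begin with h- yet inflect differently (fahikivalet, hidirovi), so the first letter is not what conditions the rule; the final letter is.
"nemvumel" ends in -l. The stems ending in -l (zupal → fazupalet, hikival → fahikivalet, nibvel → fanibvelet) add fa- … -et around the stem.
So nemvumel → fanemvumelet.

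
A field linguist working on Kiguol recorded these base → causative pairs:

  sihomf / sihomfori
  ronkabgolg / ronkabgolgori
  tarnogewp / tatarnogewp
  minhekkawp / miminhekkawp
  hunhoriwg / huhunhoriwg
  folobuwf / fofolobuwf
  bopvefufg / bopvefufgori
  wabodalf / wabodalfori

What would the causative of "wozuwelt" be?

wozuweltori

folobuwf and wabodalf both end in -f yet inflect differently (fofolobuwf, wabodalfori), so the final letter is not what conditions the rule; the second-to-last letter is.
"wozuwelt" has second-to-last letter 'l'. The stems whose second-to-last letter is 'l' (wabodalf → wabodalfori, ronkabgolg → ronkabgolgori) add -ori.
So wozuwelt → wozuweltori.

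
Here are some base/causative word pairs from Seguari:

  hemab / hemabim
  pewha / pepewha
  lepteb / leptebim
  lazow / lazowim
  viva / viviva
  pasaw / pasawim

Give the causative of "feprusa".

fefeprusa

pewha and hemab both have last vowel 'a' yet inflect differently (pepewha, hemabim), so the last vowel is not what conditions the rule; the final letter is.
"feprusa" ends in -a. The stems ending in -a (pewha → pepewha, viva → viviva) repeat the first consonant+vowel as a prefix.
So feprusa → fefeprusa.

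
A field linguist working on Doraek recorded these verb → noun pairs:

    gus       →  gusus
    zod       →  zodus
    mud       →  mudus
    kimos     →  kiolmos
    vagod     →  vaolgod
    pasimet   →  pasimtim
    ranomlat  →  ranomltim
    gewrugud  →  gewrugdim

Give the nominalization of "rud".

rudus

"rud" has 1 vowel. The stems with 1 vowel (gus → gusus, zod → zodus, mud → mudus) add -us.
So rud → rudus.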